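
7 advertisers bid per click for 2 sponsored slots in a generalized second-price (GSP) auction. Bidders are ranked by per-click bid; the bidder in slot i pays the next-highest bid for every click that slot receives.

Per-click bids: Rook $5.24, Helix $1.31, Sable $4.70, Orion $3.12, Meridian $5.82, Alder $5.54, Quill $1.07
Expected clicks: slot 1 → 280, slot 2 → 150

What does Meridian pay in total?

Meridian pays $1551.20

Ranked by bid: $5.82 (Meridian) > $5.54 (Alder) > $5.24 (Rook) > …
Meridian holds slot 1 → pays next bid $5.54 × 280 clicks = $1551.20.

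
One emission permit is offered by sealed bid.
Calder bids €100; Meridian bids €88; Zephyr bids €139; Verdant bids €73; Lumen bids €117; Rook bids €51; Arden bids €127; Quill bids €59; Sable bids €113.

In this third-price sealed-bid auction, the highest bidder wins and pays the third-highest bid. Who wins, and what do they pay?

Zephyr pays €117

Bids in order: 139 (Zephyr) > 127 (Arden) > 117 (Lumen) > 113 (Sable) > 100 (Calder) > 88 (Meridian) > …
Zephyr is highest; pays the third-highest bid, €117.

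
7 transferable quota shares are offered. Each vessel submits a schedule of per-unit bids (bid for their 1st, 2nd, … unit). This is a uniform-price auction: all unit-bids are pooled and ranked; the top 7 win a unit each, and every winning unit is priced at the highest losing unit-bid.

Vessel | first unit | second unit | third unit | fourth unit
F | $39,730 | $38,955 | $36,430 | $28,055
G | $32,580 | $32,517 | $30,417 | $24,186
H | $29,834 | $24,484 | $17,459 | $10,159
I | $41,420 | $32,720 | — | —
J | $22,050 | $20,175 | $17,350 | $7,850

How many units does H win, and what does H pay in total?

H: 0 units, pays $0

All unit-bids, highest first — top 7: 41,420 (I-1), 39,730 (F-1), 38,955 (F-2), 36,430 (F-3), 32,720 (I-2), 32,580 (G-1), 32,517 (G-2)
The (k+1)-th unit-bid is $30,417.
H wins 0 unit(s) at $30,417 each.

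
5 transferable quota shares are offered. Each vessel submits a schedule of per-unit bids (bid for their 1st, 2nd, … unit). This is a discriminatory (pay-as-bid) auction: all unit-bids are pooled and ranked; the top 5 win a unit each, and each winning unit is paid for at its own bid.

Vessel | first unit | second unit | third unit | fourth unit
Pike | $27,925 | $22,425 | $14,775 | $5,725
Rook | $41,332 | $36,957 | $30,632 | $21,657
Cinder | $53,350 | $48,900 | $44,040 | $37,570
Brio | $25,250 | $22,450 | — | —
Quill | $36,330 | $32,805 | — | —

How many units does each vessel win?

Pooled unit-bids ranked (top 5): 53,350 (Cinder-1), 48,900 (Cinder-2), 44,040 (Cinder-3), 41,332 (Rook-1), 37,570 (Cinder-4)
Next rejected bid: $36,957 (not a price — pay-as-bid).
Allocation: Cinder 4, Rook 1.

Cinder 4, Rook 1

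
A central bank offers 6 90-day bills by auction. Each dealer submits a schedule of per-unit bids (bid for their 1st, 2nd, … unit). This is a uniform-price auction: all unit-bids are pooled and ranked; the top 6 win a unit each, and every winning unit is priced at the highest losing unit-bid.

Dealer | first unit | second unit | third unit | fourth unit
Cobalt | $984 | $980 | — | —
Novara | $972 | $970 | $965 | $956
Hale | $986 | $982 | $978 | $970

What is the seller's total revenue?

Pooled unit-bids ranked (top 6): 986 (Hale-1), 984 (Cobalt-1), 982 (Hale-2), 980 (Cobalt-2), 978 (Hale-3), 972 (Novara-1)
Highest rejected unit-bid = $970.
Allocation: Cobalt 2, Hale 3, Novara 1. Every unit priced at $970.
Revenue = 6 × 970 = $5,820.

Total revenue: $5,820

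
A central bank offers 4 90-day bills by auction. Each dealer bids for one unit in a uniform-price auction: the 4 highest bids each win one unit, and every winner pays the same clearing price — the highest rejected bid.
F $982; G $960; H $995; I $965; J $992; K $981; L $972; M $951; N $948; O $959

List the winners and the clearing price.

H, J, F, K; each pays $972

Ordering the bids: 995 (H), 992 (J), 982 (F), 981 (K), 972 (L), 965 (I), …
Top 4: H, J, F, K.
Clearing price = highest rejected bid = $972.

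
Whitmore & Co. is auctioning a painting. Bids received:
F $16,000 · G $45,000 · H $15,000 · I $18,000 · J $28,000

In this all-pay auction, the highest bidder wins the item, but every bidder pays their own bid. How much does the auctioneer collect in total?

Sorting bids: 45,000 (G) > 28,000 (J) > 18,000 (I) > 16,000 (F) > 15,000 (H)
G wins with the top bid; all bids are sunk regardless.
Every bidder forfeits their bid regardless of winning.
Revenue = 16,000 + 45,000 + 15,000 + 18,000 + 28,000 = $122,000.

Total revenue: $122,000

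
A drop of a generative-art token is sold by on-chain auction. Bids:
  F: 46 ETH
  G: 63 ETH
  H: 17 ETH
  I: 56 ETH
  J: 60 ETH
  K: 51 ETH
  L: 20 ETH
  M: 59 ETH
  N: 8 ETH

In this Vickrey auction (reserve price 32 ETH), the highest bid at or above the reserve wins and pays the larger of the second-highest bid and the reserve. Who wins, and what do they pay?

G pays 60 ETH

Rule: the highest bid at or above the reserve wins and pays the larger of the second-highest bid and the reserve.
Bids in order: 63 (G) > 60 (J) > 59 (M) > 56 (I) > 51 (K) > 46 (F) > …
G has the top bid at or above the reserve (63 ETH).
max(second-highest 60 ETH, reserve 32 ETH) = 60 ETH; the reserve does not bind.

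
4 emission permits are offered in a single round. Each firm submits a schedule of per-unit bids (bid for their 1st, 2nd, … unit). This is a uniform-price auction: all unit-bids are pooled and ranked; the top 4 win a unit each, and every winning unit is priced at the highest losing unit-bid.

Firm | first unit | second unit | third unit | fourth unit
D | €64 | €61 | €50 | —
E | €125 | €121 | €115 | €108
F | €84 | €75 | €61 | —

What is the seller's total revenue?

All unit-bids, highest first — top 4: 125 (E-1), 121 (E-2), 115 (E-3), 108 (E-4)
The (k+1)-th unit-bid is €84.
Allocation: E 4. Every unit priced at €84.
Revenue = 4 × 84 = €336.

Total revenue: €336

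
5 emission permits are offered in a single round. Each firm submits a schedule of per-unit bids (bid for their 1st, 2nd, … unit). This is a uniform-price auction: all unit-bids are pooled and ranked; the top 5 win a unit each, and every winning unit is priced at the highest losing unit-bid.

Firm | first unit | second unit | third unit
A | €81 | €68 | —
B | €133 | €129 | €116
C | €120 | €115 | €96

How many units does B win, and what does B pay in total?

All unit-bids, highest first — top 5: 133 (B-1), 129 (B-2), 120 (C-1), 116 (B-3), 115 (C-2)
First bid not allocated: €96.
B wins 3 unit(s) at €96 each.

B: 3 units, pays €288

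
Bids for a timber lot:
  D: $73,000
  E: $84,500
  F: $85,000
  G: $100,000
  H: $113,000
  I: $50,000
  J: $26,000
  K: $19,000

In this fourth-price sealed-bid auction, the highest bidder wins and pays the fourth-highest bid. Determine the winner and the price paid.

Bids ranked: 113,000 (H) > 100,000 (G) > 85,000 (F) > 84,500 (E) > 73,000 (D) > 50,000 (I) > …
H is highest; pays the fourth-highest bid, $84,500.

H pays $84,500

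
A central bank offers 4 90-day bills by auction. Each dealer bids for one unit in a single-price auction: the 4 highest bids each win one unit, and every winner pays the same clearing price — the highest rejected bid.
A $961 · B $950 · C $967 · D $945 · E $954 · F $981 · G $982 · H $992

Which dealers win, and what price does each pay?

Ordering the bids: 992 (H), 982 (G), 981 (F), 967 (C), 961 (A), 954 (E), …
Winners (4 units): H, G, F, C.
Highest unsuccessful bid: $961 → clearing price.

H, G, F, C; each pays $961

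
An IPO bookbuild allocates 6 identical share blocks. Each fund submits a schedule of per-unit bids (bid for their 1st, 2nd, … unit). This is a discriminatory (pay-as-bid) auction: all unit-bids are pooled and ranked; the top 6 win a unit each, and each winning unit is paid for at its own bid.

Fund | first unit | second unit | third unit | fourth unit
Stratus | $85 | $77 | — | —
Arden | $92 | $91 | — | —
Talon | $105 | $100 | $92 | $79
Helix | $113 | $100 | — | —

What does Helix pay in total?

Helix pays $213

All unit-bids, highest first — top 6: 113 (Helix-1), 105 (Talon-1), 100 (Talon-2), 100 (Helix-2), 92 (Arden-1), 92 (Talon-3)
Next rejected bid: $91 (not a price — pay-as-bid).
Helix's winning unit-bids: 113 + 100 = $213.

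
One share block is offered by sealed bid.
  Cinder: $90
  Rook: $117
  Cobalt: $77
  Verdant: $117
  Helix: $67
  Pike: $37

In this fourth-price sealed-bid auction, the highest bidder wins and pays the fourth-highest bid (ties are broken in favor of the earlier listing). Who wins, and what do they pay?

Fourth-price sealed-bid auction: the highest bidder wins and pays the fourth-highest bid.
Sorting bids: 117 (Rook) > 117 (Verdant) > 90 (Cinder) > 77 (Cobalt) > 67 (Helix) > 37 (Pike)
Tie at $117 → Rook wins by tie-break.
Rook is highest; pays the fourth-highest bid, $77.

Rook pays $77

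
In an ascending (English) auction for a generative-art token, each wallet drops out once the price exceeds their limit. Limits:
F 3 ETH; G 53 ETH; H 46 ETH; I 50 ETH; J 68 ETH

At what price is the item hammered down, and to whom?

J wins at 53 ETH

Open ascending-bid auction: the price rises until one bidder remains; the winner pays the price at which the last rival dropped out.
Sorting limits: 68 (J) > 53 (G) > 50 (I) > 46 (H) > 3 (F)
G is the last rival to drop out, at 53 ETH; J remains and wins at that price.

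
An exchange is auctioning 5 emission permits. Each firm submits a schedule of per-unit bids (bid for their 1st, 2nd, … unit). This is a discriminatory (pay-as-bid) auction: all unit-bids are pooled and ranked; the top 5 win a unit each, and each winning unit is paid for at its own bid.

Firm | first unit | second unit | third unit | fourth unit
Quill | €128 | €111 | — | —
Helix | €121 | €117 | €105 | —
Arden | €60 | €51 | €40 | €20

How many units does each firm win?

Pooled unit-bids ranked (top 5): 128 (Quill-1), 121 (Helix-1), 117 (Helix-2), 111 (Quill-2), 105 (Helix-3)
Next rejected bid: €60 (not a price — pay-as-bid).
Allocation: Helix 3, Quill 2.

Helix 3, Quill 2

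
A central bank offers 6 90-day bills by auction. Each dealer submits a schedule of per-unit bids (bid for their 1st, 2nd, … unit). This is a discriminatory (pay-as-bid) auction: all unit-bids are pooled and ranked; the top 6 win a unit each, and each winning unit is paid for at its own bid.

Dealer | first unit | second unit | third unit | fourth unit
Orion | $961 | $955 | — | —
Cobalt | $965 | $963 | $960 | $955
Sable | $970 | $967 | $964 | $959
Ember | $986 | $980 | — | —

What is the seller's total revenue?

Total revenue: $5,832

Merging the schedules and taking the best 6: 986 (Ember-1), 980 (Ember-2), 970 (Sable-1), 967 (Sable-2), 965 (Cobalt-1), 964 (Sable-3)
Next rejected bid: $963 (not a price — pay-as-bid).
Each winning unit pays its own bid.
Revenue = 986 + 980 + 970 + 967 + 965 + 964 = $5,832.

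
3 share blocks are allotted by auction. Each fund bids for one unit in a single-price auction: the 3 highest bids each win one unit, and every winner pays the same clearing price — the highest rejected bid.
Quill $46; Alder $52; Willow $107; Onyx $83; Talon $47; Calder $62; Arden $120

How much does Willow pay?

Sorting: 120 (Arden), 107 (Willow), 83 (Onyx), 62 (Calder), 52 (Alder), …
The 3 highest are Arden, Willow, Onyx.
Clearing price = highest rejected bid = $62.
Willow wins → pays $62.

Willow pays $62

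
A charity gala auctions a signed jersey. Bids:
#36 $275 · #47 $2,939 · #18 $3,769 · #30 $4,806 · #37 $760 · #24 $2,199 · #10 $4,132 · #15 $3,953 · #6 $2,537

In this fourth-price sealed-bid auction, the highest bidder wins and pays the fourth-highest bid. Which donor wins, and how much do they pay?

Rule: the highest bidder wins and pays the fourth-highest bid.
Bids in order: 4,806 (#30) > 4,132 (#10) > 3,953 (#15) > 3,769 (#18) > 2,939 (#47) > 2,537 (#6) > …
#30 is highest; pays the fourth-highest bid, $3,769.

#30 pays $3,769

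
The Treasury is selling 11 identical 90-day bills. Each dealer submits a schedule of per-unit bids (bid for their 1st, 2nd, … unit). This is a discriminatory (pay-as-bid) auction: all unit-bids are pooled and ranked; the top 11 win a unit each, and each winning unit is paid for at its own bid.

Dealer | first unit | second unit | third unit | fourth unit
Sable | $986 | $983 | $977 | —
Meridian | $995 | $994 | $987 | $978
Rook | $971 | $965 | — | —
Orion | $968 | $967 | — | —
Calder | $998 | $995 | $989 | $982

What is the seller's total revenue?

Total revenue: $10,864

Merging the schedules and taking the best 11: 998 (Calder-1), 995 (Meridian-1), 995 (Calder-2), 994 (Meridian-2), 989 (Calder-3), 987 (Meridian-3), 986 (Sable-1), 983 (Sable-2), 982 (Calder-4), 978 (Meridian-4), 977 (Sable-3)
Next rejected bid: $971 (not a price — pay-as-bid).
Each winning unit pays its own bid.
Revenue = 998 + 995 + 995 + 994 + 989 + 987 + 986 + 983 + 982 + 978 + 977 = $10,864.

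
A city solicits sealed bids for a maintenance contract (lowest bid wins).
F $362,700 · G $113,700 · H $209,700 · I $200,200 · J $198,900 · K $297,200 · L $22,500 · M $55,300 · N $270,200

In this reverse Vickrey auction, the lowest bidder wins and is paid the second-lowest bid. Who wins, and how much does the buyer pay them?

L is paid $55,300

Rule: the lowest bidder wins and is paid the second-lowest bid.
Sorting bids: 22,500 (L) < 55,300 (M) < 113,700 (G) < 198,900 (J) < 200,200 (I) < 209,700 (H) < …
L is lowest; is paid the second-lowest bid, $55,300.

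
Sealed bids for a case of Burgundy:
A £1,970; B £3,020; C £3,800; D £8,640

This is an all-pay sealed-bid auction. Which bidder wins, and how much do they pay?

All-pay sealed-bid auction: the highest bidder wins the item, but every bidder pays their own bid.
Bids in order: 8,640 (D) > 3,800 (C) > 3,020 (B) > 1,970 (A)
D wins with the top bid; all bids are sunk regardless.

D pays £8,640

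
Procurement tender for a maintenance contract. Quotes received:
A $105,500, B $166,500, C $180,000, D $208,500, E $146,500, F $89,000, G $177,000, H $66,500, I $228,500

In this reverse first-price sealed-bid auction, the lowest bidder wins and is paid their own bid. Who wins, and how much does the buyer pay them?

H is paid $66,500

Bids ranked: 66,500 (H) < 89,000 (F) < 105,500 (A) < 146,500 (E) < 166,500 (B) < 177,000 (G) < …
H has the lowest bid and is paid exactly that: $66,500.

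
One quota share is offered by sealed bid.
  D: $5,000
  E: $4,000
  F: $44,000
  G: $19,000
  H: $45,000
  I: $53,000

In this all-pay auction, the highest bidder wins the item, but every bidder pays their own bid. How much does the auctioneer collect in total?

Total revenue: $170,000

Rule: the highest bidder wins the item, but every bidder pays their own bid.
Bids in order: 53,000 (I) > 45,000 (H) > 44,000 (F) > 19,000 (G) > 5,000 (D) > 4,000 (E)
Every bidder forfeits their bid regardless of winning.
Revenue = 5,000 + 4,000 + 44,000 + 19,000 + 45,000 + 53,000 = $170,000.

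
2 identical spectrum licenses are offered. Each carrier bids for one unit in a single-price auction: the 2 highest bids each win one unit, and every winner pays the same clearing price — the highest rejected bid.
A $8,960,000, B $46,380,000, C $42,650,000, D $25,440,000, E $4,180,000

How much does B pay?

Ordering the bids: 46,380,000 (B), 42,650,000 (C), 25,440,000 (D), 8,960,000 (A), …
Top 2: B, C.
Highest unsuccessful bid: $25,440,000 → clearing price.
B wins → pays $25,440,000.

B pays $25,440,000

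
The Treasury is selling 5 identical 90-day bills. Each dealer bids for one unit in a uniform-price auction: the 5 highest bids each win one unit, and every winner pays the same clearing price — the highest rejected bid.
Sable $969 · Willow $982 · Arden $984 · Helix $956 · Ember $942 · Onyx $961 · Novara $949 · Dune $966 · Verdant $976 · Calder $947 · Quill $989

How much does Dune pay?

Dune pays $0

Sorting: 989 (Quill), 984 (Arden), 982 (Willow), 976 (Verdant), 969 (Sable), 966 (Dune), 961 (Onyx), …
Top 5: Quill, Arden, Willow, Verdant, Sable.
Clearing price = highest rejected bid = $966.
Dune does not win → pays $0.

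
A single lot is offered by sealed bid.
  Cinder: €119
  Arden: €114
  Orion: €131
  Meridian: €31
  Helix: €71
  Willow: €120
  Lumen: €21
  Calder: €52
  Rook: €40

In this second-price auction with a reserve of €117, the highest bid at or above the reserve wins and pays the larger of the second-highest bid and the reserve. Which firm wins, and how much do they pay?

Bids ranked: 131 (Orion) > 120 (Willow) > 119 (Cinder) > 114 (Arden) > 71 (Helix) > 52 (Calder) > …
Orion has the top bid at or above the reserve (€131).
Second-highest bid €120 exceeds the reserve €117 → payment €120.

Orion pays €120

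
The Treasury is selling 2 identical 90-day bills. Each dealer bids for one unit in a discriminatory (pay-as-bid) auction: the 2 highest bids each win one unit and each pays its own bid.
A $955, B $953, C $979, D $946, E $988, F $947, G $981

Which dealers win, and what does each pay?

E $988, G $981

Sorting: 988 (E), 981 (G), 979 (C), 955 (A), …
The 2 highest are E, G.
Each winner pays its own bid: E $988, G $981.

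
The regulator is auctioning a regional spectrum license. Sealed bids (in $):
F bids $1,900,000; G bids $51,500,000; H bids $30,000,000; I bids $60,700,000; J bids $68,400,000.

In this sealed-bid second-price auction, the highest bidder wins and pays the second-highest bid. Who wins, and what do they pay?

Sorting bids: 68,400,000 (J) > 60,700,000 (I) > 51,500,000 (G) > 30,000,000 (H) > 1,900,000 (F)
J is highest; pays the second-highest bid, $60,700,000.

J pays $60,700,000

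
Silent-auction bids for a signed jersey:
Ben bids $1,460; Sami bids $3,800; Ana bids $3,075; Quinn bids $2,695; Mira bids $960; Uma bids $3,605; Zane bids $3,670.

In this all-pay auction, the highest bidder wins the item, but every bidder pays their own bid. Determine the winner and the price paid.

Sorting bids: 3,800 (Sami) > 3,670 (Zane) > 3,605 (Uma) > 3,075 (Ana) > 2,695 (Quinn) > 1,460 (Ben) > …
Sami is highest and takes the item; every bidder forfeits their bid.

Sami pays $3,800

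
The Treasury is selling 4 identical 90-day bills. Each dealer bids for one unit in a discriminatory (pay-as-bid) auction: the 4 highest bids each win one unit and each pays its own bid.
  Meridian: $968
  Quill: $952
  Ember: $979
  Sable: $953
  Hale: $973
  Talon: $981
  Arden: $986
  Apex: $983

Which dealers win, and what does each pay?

Ordering the bids: 986 (Arden), 983 (Apex), 981 (Talon), 979 (Ember), 973 (Hale), 968 (Meridian), …
The 4 highest are Arden, Apex, Talon, Ember.
Each winner pays its own bid: Arden $986, Apex $983, Talon $981, Ember $979.

Arden $986, Apex $983, Talon $981, Ember $979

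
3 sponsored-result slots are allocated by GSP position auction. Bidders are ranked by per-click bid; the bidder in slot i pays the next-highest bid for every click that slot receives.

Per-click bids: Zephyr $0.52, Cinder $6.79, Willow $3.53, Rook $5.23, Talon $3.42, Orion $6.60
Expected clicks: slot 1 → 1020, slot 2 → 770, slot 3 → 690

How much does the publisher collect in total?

Total revenue: $13194.80

Ranked by bid: $6.79 (Cinder) > $6.60 (Orion) > $5.23 (Rook) > $3.53 (Willow) > …
Slot 1: Cinder pays $6.60 × 1020 = $6732.00
Slot 2: Orion pays $5.23 × 770 = $4027.10
Slot 3: Rook pays $3.53 × 690 = $2435.70
Total = $13194.80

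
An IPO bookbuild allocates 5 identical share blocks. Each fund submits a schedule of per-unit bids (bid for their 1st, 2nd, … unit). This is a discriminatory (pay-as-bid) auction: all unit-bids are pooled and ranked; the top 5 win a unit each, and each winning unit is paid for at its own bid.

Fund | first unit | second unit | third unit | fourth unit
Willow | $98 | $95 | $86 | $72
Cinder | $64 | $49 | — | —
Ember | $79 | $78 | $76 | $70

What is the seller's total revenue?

Pooled unit-bids ranked (top 5): 98 (Willow-1), 95 (Willow-2), 86 (Willow-3), 79 (Ember-1), 78 (Ember-2)
Next rejected bid: $76 (not a price — pay-as-bid).
Each winning unit pays its own bid.
Revenue = 98 + 95 + 86 + 79 + 78 = $436.

Total revenue: $436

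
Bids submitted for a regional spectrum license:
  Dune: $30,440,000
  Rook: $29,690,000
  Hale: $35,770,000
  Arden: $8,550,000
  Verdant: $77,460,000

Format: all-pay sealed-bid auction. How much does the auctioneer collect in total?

All-pay sealed-bid auction: the highest bidder wins the item, but every bidder pays their own bid.
Sorting bids: 77,460,000 (Verdant) > 35,770,000 (Hale) > 30,440,000 (Dune) > 29,690,000 (Rook) > 8,550,000 (Arden)
Verdant wins with the top bid; all bids are sunk regardless.
Every bidder forfeits their bid regardless of winning.
Revenue = 30,440,000 + 29,690,000 + 35,770,000 + 8,550,000 + 77,460,000 = $181,910,000.

Total revenue: $181,910,000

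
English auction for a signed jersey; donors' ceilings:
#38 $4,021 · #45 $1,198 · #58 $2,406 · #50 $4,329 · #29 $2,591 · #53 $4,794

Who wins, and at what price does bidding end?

Sorting limits: 4,794 (#53) > 4,329 (#50) > 4,021 (#38) > 2,591 (#29) > 2,406 (#58) > 1,198 (#45)
Once the price passes $4,329, only #53 is left; the hammer falls at #50's limit of $4,329.

#53 wins at $4,329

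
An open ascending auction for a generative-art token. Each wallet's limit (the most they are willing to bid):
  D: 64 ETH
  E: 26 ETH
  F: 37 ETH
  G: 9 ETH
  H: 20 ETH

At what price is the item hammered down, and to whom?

D wins at 37 ETH

Rule: the price rises until one bidder remains; the winner pays the price at which the last rival dropped out.
Limits in order: 64 (D) > 37 (F) > 26 (E) > 20 (H) > 9 (G)
Bidding ends when F exits at 37 ETH; D takes it.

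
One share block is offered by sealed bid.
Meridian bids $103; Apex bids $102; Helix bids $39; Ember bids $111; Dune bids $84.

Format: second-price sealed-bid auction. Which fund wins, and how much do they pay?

Bids in order: 111 (Ember) > 103 (Meridian) > 102 (Apex) > 84 (Dune) > 39 (Helix)
Ember wins with the highest bid; price is set by the runner-up at $103.

Ember pays $103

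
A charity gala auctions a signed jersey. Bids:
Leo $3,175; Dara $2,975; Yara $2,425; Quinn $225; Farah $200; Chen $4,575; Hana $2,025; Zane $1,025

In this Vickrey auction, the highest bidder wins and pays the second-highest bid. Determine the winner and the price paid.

Bids ranked: 4,575 (Chen) > 3,175 (Leo) > 2,975 (Dara) > 2,425 (Yara) > 2,025 (Hana) > 1,025 (Zane) > …
Chen is highest; pays the second-highest bid, $3,175.

Chen pays $3,175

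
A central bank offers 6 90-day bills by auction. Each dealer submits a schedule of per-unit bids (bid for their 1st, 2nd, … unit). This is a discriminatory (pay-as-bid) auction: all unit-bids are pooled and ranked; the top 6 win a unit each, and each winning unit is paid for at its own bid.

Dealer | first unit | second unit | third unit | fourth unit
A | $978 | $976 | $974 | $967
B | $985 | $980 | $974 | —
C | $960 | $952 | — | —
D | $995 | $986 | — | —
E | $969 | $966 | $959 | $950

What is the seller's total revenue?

Total revenue: $5,900

Pooled unit-bids ranked (top 6): 995 (D-1), 986 (D-2), 985 (B-1), 980 (B-2), 978 (A-1), 976 (A-2)
Next rejected bid: $974 (not a price — pay-as-bid).
Each winning unit pays its own bid.
Revenue = 995 + 986 + 985 + 980 + 978 + 976 = $5,900.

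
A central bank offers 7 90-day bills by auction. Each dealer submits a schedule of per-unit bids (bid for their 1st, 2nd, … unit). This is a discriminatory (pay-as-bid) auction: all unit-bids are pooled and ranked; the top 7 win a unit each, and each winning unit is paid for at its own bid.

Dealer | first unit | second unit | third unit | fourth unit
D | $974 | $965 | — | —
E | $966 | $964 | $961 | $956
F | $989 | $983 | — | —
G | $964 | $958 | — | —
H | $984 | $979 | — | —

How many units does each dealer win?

Pooled unit-bids ranked (top 7): 989 (F-1), 984 (H-1), 983 (F-2), 979 (H-2), 974 (D-1), 966 (E-1), 965 (D-2)
Next rejected bid: $964 (not a price — pay-as-bid).
Allocation: D 2, E 1, F 2, H 2.

D 2, E 1, F 2, H 2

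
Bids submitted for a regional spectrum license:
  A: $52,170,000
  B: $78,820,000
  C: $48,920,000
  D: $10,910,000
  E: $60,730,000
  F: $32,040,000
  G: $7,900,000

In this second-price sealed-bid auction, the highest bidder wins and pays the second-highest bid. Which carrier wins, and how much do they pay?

B pays $60,730,000

Second-price sealed-bid auction: the highest bidder wins and pays the second-highest bid.
Bids ranked: 78,820,000 (B) > 60,730,000 (E) > 52,170,000 (A) > 48,920,000 (C) > 32,040,000 (F) > 10,910,000 (D) > …
Second-price: B pays E's bid of $60,730,000.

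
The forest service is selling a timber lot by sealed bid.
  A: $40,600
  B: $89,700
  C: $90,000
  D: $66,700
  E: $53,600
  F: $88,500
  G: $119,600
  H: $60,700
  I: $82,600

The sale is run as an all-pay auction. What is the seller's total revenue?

Rule: the highest bidder wins the item, but every bidder pays their own bid.
Bids ranked: 119,600 (G) > 90,000 (C) > 89,700 (B) > 88,500 (F) > 82,600 (I) > 66,700 (D) > …
Every bidder forfeits their bid regardless of winning.
Revenue = 40,600 + 89,700 + 90,000 + 66,700 + 53,600 + 88,500 + 119,600 + 60,700 + 82,600 = $692,000.

Total revenue: $692,000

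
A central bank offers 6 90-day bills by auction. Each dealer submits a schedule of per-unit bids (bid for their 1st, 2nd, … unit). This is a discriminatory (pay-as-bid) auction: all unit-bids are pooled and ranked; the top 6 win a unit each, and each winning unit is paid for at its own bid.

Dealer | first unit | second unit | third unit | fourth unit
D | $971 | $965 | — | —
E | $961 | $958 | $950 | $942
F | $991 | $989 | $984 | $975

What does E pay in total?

E pays $0

Merging the schedules and taking the best 6: 991 (F-1), 989 (F-2), 984 (F-3), 975 (F-4), 971 (D-1), 965 (D-2)
Next rejected bid: $961 (not a price — pay-as-bid).
E wins no units.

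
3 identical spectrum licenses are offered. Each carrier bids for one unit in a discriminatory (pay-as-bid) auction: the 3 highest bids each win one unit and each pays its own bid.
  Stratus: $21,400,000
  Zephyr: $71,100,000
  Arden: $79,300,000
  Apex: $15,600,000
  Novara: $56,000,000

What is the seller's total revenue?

Sorting: 79,300,000 (Arden), 71,100,000 (Zephyr), 56,000,000 (Novara), 21,400,000 (Stratus), 15,600,000 (Apex)
Winners (3 units): Arden, Zephyr, Novara.
Total revenue = 79,300,000 + 71,100,000 + 56,000,000 = $206,400,000.

Total revenue: $206,400,000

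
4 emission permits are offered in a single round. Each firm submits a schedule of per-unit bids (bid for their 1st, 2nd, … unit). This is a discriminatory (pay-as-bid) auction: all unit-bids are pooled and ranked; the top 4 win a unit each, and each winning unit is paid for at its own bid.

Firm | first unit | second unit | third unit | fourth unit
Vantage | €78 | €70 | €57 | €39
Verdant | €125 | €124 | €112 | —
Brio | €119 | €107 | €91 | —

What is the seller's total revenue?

Total revenue: €480

All unit-bids, highest first — top 4: 125 (Verdant-1), 124 (Verdant-2), 119 (Brio-1), 112 (Verdant-3)
Next rejected bid: €107 (not a price — pay-as-bid).
Each winning unit pays its own bid.
Revenue = 125 + 124 + 119 + 112 = €480.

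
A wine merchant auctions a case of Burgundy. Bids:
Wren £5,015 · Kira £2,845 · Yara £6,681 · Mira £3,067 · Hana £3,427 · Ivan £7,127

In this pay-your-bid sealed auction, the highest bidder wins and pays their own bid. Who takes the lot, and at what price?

Ivan pays £7,127

Rule: the highest bidder wins and pays their own bid.
Sorting bids: 7,127 (Ivan) > 6,681 (Yara) > 5,015 (Wren) > 3,427 (Hana) > 3,067 (Mira) > 2,845 (Kira)
Ivan has the highest bid and pays exactly that: £7,127.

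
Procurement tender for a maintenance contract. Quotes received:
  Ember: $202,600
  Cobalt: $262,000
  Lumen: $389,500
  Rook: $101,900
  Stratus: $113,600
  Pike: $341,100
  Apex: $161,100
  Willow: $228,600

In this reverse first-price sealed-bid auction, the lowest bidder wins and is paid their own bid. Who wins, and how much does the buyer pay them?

Rule: the lowest bidder wins and is paid their own bid.
Bids in order: 101,900 (Rook) < 113,600 (Stratus) < 161,100 (Apex) < 202,600 (Ember) < 228,600 (Willow) < 262,000 (Cobalt) < …
Rook is lowest → is paid own bid, $101,900.

Rook is paid $101,900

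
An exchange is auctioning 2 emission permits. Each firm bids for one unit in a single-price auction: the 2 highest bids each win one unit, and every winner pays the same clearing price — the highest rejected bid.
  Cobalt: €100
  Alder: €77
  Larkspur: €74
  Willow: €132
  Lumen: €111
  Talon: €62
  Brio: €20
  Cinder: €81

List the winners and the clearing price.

Willow, Lumen; each pays €100

Ordering the bids: 132 (Willow), 111 (Lumen), 100 (Cobalt), 81 (Cinder), …
Top 2: Willow, Lumen.
First losing bid is Cobalt's €100, which sets the uniform price.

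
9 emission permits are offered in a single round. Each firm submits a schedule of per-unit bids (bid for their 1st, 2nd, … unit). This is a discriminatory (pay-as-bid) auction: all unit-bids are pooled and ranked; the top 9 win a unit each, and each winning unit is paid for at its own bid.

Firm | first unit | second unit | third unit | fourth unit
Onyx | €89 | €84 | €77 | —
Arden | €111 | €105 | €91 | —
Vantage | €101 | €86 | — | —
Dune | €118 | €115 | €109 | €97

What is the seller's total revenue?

Pooled unit-bids ranked (top 9): 118 (Dune-1), 115 (Dune-2), 111 (Arden-1), 109 (Dune-3), 105 (Arden-2), 101 (Vantage-1), 97 (Dune-4), 91 (Arden-3), 89 (Onyx-1)
Next rejected bid: €86 (not a price — pay-as-bid).
Each winning unit pays its own bid.
Revenue = 118 + 115 + 111 + 109 + 105 + 101 + 97 + 91 + 89 = €936.

Total revenue: €936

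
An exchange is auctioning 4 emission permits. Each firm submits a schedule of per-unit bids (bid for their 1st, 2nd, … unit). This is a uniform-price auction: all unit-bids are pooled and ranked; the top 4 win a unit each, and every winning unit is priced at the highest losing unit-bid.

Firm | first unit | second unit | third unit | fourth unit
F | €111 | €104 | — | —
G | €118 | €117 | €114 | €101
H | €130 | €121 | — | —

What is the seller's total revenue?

Total revenue: €456

Pooled unit-bids ranked (top 4): 130 (H-1), 121 (H-2), 118 (G-1), 117 (G-2)
The (k+1)-th unit-bid is €114.
Allocation: G 2, H 2. Every unit priced at €114.
Revenue = 4 × 114 = €456.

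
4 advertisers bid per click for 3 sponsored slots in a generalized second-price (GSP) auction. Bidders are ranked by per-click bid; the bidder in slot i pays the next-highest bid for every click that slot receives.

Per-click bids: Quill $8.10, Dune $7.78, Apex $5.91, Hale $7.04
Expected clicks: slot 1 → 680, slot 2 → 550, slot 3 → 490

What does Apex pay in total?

Ranked by bid: $8.10 (Quill) > $7.78 (Dune) > $7.04 (Hale) > $5.91 (Apex)
Apex ranks below slot 3 → no slot, pays nothing.

Apex pays $0.00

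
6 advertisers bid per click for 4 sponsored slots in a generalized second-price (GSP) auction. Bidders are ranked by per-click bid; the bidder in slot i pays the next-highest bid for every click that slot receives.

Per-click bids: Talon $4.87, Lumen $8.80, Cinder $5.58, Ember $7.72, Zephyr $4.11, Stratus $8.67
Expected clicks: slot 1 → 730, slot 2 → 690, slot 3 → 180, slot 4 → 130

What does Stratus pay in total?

Stratus pays $5326.80

Per-click bids in order: $8.80 (Lumen) > $8.67 (Stratus) > $7.72 (Ember) > $5.58 (Cinder) > $4.87 (Talon) > …
Stratus holds slot 2 → pays next bid $7.72 × 690 clicks = $5326.80.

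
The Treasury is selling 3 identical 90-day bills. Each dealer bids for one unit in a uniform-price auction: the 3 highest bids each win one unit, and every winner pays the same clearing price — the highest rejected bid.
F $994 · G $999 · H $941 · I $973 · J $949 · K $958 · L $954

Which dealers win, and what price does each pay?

Sorting: 999 (G), 994 (F), 973 (I), 958 (K), 954 (L), …
Top 3: G, F, I.
Highest unsuccessful bid: $958 → clearing price.

G, F, I; each pays $958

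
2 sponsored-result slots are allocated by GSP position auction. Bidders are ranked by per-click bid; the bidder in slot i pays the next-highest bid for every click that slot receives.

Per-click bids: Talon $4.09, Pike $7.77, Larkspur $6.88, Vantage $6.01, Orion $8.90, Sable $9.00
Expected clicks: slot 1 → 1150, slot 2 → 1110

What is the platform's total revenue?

Sorting advertisers: $9.00 (Sable) > $8.90 (Orion) > $7.77 (Pike) > …
Slot 1: Sable pays $8.90 × 1150 = $10235.00
Slot 2: Orion pays $7.77 × 1110 = $8624.70
Total = $18859.70

Total revenue: $18859.70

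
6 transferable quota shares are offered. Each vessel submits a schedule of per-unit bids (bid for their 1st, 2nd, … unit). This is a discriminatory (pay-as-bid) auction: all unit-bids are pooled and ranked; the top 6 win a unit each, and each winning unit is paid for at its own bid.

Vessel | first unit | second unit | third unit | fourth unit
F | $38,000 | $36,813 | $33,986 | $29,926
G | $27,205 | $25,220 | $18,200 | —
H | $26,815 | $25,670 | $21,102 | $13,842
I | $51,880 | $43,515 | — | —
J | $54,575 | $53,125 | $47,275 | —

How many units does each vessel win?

F 1, I 2, J 3

Pooled unit-bids ranked (top 6): 54,575 (J-1), 53,125 (J-2), 51,880 (I-1), 47,275 (J-3), 43,515 (I-2), 38,000 (F-1)
Next rejected bid: $36,813 (not a price — pay-as-bid).
Allocation: F 1, I 2, J 3.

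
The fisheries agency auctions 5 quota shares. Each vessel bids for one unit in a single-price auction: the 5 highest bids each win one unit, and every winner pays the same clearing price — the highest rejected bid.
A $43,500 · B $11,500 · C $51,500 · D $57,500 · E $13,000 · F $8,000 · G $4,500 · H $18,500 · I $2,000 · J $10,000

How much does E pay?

Ordering the bids: 57,500 (D), 51,500 (C), 43,500 (A), 18,500 (H), 13,000 (E), 11,500 (B), 10,000 (J), …
The 5 highest are D, C, A, H, E.
First losing bid is B's $11,500, which sets the uniform price.
E wins → pays $11,500.

E pays $11,500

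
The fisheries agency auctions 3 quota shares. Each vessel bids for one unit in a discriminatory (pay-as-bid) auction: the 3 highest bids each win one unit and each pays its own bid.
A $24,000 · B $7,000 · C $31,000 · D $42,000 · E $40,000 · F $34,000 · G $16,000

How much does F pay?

F pays $34,000

Sorting: 42,000 (D), 40,000 (E), 34,000 (F), 31,000 (C), 24,000 (A), …
Winners (3 units): D, E, F.
F wins → own bid $34,000.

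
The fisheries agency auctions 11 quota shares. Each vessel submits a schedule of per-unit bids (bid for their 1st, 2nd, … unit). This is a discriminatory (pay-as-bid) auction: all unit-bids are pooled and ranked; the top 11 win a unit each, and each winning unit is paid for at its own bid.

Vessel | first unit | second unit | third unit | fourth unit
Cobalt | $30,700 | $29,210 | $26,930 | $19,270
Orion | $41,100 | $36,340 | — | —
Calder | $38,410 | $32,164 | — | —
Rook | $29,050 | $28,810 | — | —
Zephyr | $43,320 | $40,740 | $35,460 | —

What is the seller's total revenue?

Pooled unit-bids ranked (top 11): 43,320 (Zephyr-1), 41,100 (Orion-1), 40,740 (Zephyr-2), 38,410 (Calder-1), 36,340 (Orion-2), 35,460 (Zephyr-3), 32,164 (Calder-2), 30,700 (Cobalt-1), 29,210 (Cobalt-2), 29,050 (Rook-1), 28,810 (Rook-2)
Next rejected bid: $26,930 (not a price — pay-as-bid).
Each winning unit pays its own bid.
Revenue = 43,320 + 41,100 + 40,740 + 38,410 + 36,340 + 35,460 + 32,164 + 30,700 + 29,210 + 29,050 + 28,810 = $385,304.

Total revenue: $385,304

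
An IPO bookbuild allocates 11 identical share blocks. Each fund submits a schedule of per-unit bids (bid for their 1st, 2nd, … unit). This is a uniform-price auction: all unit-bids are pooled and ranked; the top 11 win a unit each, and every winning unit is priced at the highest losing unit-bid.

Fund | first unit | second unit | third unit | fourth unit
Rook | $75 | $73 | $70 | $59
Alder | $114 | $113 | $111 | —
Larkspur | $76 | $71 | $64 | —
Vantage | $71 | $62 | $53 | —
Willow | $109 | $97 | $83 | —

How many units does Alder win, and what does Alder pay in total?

Merging the schedules and taking the best 11: 114 (Alder-1), 113 (Alder-2), 111 (Alder-3), 109 (Willow-1), 97 (Willow-2), 83 (Willow-3), 76 (Larkspur-1), 75 (Rook-1), 73 (Rook-2), 71 (Larkspur-2), 71 (Vantage-1)
First bid not allocated: $70.
Alder wins 3 unit(s) at $70 each.

Alder: 3 units, pays $210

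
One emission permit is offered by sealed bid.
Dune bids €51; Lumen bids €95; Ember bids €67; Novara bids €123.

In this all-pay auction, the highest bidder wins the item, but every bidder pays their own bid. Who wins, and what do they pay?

Sorting bids: 123 (Novara) > 95 (Lumen) > 67 (Ember) > 51 (Dune)
Novara wins with the top bid; all bids are sunk regardless.

Novara pays €123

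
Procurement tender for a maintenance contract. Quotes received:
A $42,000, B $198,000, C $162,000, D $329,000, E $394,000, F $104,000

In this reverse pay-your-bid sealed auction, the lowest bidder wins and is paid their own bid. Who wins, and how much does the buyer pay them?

Sorting bids: 42,000 (A) < 104,000 (F) < 162,000 (C) < 198,000 (B) < 329,000 (D) < 394,000 (E)
A is lowest → is paid own bid, $42,000.

A is paid $42,000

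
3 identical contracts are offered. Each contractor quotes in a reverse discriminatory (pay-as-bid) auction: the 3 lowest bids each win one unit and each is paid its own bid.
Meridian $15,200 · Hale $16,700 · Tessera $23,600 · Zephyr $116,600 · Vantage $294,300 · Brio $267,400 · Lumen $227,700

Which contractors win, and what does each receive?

Sorting: 15,200 (Meridian), 16,700 (Hale), 23,600 (Tessera), 116,600 (Zephyr), 227,700 (Lumen), …
Winners (3 units): Meridian, Hale, Tessera.
Each winner is paid its own bid: Meridian $15,200, Hale $16,700, Tessera $23,600.

Meridian $15,200, Hale $16,700, Tessera $23,600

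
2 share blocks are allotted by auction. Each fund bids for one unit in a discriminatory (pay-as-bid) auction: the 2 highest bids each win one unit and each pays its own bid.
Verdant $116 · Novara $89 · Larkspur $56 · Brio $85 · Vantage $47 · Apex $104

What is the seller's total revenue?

Ordering the bids: 116 (Verdant), 104 (Apex), 89 (Novara), 85 (Brio), …
Top 2: Verdant, Apex.
Total revenue = 116 + 104 = $220.

Total revenue: $220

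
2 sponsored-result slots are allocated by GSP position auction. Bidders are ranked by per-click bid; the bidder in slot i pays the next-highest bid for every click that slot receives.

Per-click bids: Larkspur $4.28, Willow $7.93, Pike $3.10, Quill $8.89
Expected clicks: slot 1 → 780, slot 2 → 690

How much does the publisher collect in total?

Total revenue: $9138.60

Ranked by bid: $8.89 (Quill) > $7.93 (Willow) > $4.28 (Larkspur) > …
Slot 1: Quill pays $7.93 × 780 = $6185.40
Slot 2: Willow pays $4.28 × 690 = $2953.20
Total = $9138.60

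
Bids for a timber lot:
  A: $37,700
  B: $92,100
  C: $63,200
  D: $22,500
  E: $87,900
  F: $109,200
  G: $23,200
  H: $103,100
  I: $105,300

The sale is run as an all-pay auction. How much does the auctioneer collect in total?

Bids ranked: 109,200 (F) > 105,300 (I) > 103,100 (H) > 92,100 (B) > 87,900 (E) > 63,200 (C) > …
F wins with the top bid; all bids are sunk regardless.
Every bidder forfeits their bid regardless of winning.
Revenue = 37,700 + 92,100 + 63,200 + 22,500 + 87,900 + 109,200 + 23,200 + 103,100 + 105,300 = $644,200.

Total revenue: $644,200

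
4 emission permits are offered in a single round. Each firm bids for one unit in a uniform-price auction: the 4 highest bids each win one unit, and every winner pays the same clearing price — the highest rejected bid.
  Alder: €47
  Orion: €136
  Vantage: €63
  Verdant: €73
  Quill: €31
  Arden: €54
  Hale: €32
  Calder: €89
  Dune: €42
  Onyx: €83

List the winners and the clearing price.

Sorting: 136 (Orion), 89 (Calder), 83 (Onyx), 73 (Verdant), 63 (Vantage), 54 (Arden), …
Winners (4 units): Orion, Calder, Onyx, Verdant.
Clearing price = highest rejected bid = €63.

Orion, Calder, Onyx, Verdant; each pays €63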